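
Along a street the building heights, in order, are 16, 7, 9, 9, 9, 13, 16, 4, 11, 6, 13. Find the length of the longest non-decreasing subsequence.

Track the smallest tail for each achievable length (allowing ties):
16 → extends → [16]
7 → replaces 16 → [7]
9 → extends → [7, 9]
9 → extends → [7, 9, 9]
9 → extends → [7, 9, 9, 9]
13 → extends → [7, 9, 9, 9, 13]
16 → extends → [7, 9, 9, 9, 13, 16]
4 → replaces 7 → [4, 9, 9, 9, 13, 16]
11 → replaces 13 → [4, 9, 9, 9, 11, 16]
6 → replaces 9 → [4, 6, 9, 9, 11, 16]
13 → replaces 16 → [4, 6, 9, 9, 11, 13]
Six tails, so the longest non-decreasing subsequence has length 6 (e.g. 7, 9, 9, 9, 13, 16).

6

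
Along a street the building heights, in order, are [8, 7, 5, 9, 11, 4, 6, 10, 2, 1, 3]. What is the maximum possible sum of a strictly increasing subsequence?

28

Let S[i] be the best sum of a strictly increasing subsequence ending at i:
i:      1  2  3  4  5  6  7  8  9 10 11
a[i]:   8  7  5  9 11  4  6 10  2  1  3
S:      8  7  5 17 28  4 11 27  2  1  5
Maximum is 28 (e.g. 8 + 9 + 11).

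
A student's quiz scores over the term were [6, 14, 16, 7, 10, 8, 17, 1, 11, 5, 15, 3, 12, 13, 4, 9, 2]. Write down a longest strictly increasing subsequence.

6, 7, 10, 11, 12, 13

Patience tails give the LIS length; then backtrack through the dp parents:
6 → extends → [6]
14 → extends → [6, 14]
16 → extends → [6, 14, 16]
7 → replaces 14 → [6, 7, 16]
10 → replaces 16 → [6, 7, 10]
8 → replaces 10 → [6, 7, 8]
17 → extends → [6, 7, 8, 17]
1 → replaces 6 → [1, 7, 8, 17]
11 → replaces 17 → [1, 7, 8, 11]
5 → replaces 7 → [1, 5, 8, 11]
15 → extends → [1, 5, 8, 11, 15]
3 → replaces 5 → [1, 3, 8, 11, 15]
12 → replaces 15 → [1, 3, 8, 11, 12]
13 → extends → [1, 3, 8, 11, 12, 13]
4 → replaces 8 → [1, 3, 4, 11, 12, 13]
9 → replaces 11 → [1, 3, 4, 9, 12, 13]
2 → replaces 3 → [1, 2, 4, 9, 12, 13]
Length 6; one witness is 6, 7, 10, 11, 12, 13.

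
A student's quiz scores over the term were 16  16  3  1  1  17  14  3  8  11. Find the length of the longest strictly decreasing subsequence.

3

Let dp[i] be the longest strictly decreasing subsequence ending at i:
i:      1  2  3  4  5  6  7  8  9 10
a[i]:  16 16  3  1  1 17 14  3  8 11
dp:     1  1  2  3  3  1  2  3  3  3
Maximum is 3.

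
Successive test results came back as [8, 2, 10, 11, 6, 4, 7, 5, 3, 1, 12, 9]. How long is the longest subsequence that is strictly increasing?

Let dp[i] be the length of the longest such subsequence ending at index i:
i:      1  2  3  4  5  6  7  8  9 10 11 12
a[i]:   8  2 10 11  6  4  7  5  3  1 12  9
dp:     1  1  2  3  2  2  3  3  2  1  4  4
Maximum dp value is 4.

4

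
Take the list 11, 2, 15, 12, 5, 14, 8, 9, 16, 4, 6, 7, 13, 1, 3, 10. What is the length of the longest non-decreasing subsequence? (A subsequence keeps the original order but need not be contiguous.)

Let dp[i] be the length of the longest such subsequence ending at index i:
i:      1  2  3  4  5  6  7  8  9 10 11 12 13 14 15 16
a[i]:  11  2 15 12  5 14  8  9 16  4  6  7 13  1  3 10
dp:     1  1  2  2  2  3  3  4  5  2  3  4  5  1  2  5
Maximum dp value is 5.

5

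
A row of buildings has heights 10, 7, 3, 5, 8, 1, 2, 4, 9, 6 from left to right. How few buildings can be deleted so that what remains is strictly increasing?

6

Fewest deletions = n − (longest strictly increasing subsequence).
i:      1  2  3  4  5  6  7  8  9 10
a[i]:  10  7  3  5  8  1  2  4  9  6
dp:     1  1  1  2  3  1  2  3  4  4
max dp = 4, so deletions = 10 − 4 = 6.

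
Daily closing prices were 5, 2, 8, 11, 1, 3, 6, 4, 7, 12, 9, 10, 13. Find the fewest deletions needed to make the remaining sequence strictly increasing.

Fewest deletions = n − (longest strictly increasing subsequence).
Patience tails:
5 → extends → [5]
2 → replaces 5 → [2]
8 → extends → [2, 8]
11 → extends → [2, 8, 11]
1 → replaces 2 → [1, 8, 11]
3 → replaces 8 → [1, 3, 11]
6 → replaces 11 → [1, 3, 6]
4 → replaces 6 → [1, 3, 4]
7 → extends → [1, 3, 4, 7]
12 → extends → [1, 3, 4, 7, 12]
9 → replaces 12 → [1, 3, 4, 7, 9]
10 → extends → [1, 3, 4, 7, 9, 10]
13 → extends → [1, 3, 4, 7, 9, 10, 13]
Longest strictly increasing subsequence has length 7, so deletions = 13 − 7 = 6.

6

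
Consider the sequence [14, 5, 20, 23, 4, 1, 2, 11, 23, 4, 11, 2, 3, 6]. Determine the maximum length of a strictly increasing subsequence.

Track the smallest tail for each achievable length (strict):
14 → extends → [14]
5 → replaces 14 → [5]
20 → extends → [5, 20]
23 → extends → [5, 20, 23]
4 → replaces 5 → [4, 20, 23]
1 → replaces 4 → [1, 20, 23]
2 → replaces 20 → [1, 2, 23]
11 → replaces 23 → [1, 2, 11]
23 → extends → [1, 2, 11, 23]
4 → replaces 11 → [1, 2, 4, 23]
11 → replaces 23 → [1, 2, 4, 11]
2 → already a tail → [1, 2, 4, 11]
3 → replaces 4 → [1, 2, 3, 11]
6 → replaces 11 → [1, 2, 3, 6]
Four tails, so the longest strictly increasing subsequence has length 4 (e.g. 1, 2, 11, 23).

4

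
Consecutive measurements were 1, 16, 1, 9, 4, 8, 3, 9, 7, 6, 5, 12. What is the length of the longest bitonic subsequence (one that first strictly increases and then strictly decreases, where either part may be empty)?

7

inc[i] = longest strictly increasing subsequence ending at i; dec[i] = longest strictly decreasing subsequence starting at i:
i:      1  2  3  4  5  6  7  8  9 10 11 12
a[i]:   1 16  1  9  4  8  3  9  7  6  5 12
inc:    1  2  1  2  2  3  2  4  3  3  3  5
dec:    1  6  1  5  2  4  1  4  3  2  1  1
Best peak at i=2 (value 16): inc=2, dec=6, length 2+6−1 = 7.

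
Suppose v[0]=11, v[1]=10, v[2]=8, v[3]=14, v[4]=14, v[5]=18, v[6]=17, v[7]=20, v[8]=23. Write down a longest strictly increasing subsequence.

11, 14, 18, 20, 23

Patience tails give the LIS length; then backtrack through the dp parents:
11 → extends → [11]
10 → replaces 11 → [10]
8 → replaces 10 → [8]
14 → extends → [8, 14]
14 → already a tail → [8, 14]
18 → extends → [8, 14, 18]
17 → replaces 18 → [8, 14, 17]
20 → extends → [8, 14, 17, 20]
23 → extends → [8, 14, 17, 20, 23]
Length 5; one witness is 11, 14, 18, 20, 23.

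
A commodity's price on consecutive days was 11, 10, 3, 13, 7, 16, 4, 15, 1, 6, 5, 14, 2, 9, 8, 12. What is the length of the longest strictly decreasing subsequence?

Let dp[i] be the longest strictly decreasing subsequence ending at i:
i:      1  2  3  4  5  6  7  8  9 10 11 12 13 14 15 16
a[i]:  11 10  3 13  7 16  4 15  1  6  5 14  2  9  8 12
dp:     1  2  3  1  3  1  4  2  5  4  5  3  6  4  5  4
Maximum is 6.

6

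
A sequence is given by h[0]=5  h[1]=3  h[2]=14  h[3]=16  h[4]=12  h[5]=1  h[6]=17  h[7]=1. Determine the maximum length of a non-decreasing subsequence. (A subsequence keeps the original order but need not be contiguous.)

Track the smallest tail for each achievable length (allowing ties):
5 → extends → [5]
3 → replaces 5 → [3]
14 → extends → [3, 14]
16 → extends → [3, 14, 16]
12 → replaces 14 → [3, 12, 16]
1 → replaces 3 → [1, 12, 16]
17 → extends → [1, 12, 16, 17]
1 → replaces 12 → [1, 1, 16, 17]
Four tails, so the longest non-decreasing subsequence has length 4 (e.g. 5, 14, 16, 17).

4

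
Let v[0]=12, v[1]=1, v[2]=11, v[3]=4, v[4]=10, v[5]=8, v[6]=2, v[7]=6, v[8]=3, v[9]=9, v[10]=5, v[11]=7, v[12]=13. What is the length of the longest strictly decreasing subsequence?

6

Negate each value so 'decreasing' becomes 'increasing', then run patience tails on the negated sequence:
-12 → extends → [-12]
-1 → extends → [-12, -1]
-11 → replaces -1 → [-12, -11]
-4 → extends → [-12, -11, -4]
-10 → replaces -4 → [-12, -11, -10]
-8 → extends → [-12, -11, -10, -8]
-2 → extends → [-12, -11, -10, -8, -2]
-6 → replaces -2 → [-12, -11, -10, -8, -6]
-3 → extends → [-12, -11, -10, -8, -6, -3]
-9 → replaces -8 → [-12, -11, -10, -9, -6, -3]
-5 → replaces -3 → [-12, -11, -10, -9, -6, -5]
-7 → replaces -6 → [-12, -11, -10, -9, -7, -5]
-13 → replaces -12 → [-13, -11, -10, -9, -7, -5]
Six tails, so the longest strictly decreasing subsequence of the original has length 6.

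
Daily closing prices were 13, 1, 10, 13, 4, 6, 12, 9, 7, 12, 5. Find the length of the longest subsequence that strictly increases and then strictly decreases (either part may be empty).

inc[i] = longest strictly increasing subsequence ending at i; dec[i] = longest strictly decreasing subsequence starting at i:
i:      1  2  3  4  5  6  7  8  9 10 11
a[i]:  13  1 10 13  4  6 12  9  7 12  5
inc:    1  1  2  3  2  3  4  4  4  5  3
dec:    5  1  4  5  1  2  4  3  2  2  1
Best peak at i=4 (value 13): inc=3, dec=5, length 3+5−1 = 7.

7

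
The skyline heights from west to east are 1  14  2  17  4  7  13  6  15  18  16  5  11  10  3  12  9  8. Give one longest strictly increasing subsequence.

1, 2, 4, 7, 13, 15, 18

Patience tails give the LIS length; then backtrack through the dp parents:
1 → extends → [1]
14 → extends → [1, 14]
2 → replaces 14 → [1, 2]
17 → extends → [1, 2, 17]
4 → replaces 17 → [1, 2, 4]
7 → extends → [1, 2, 4, 7]
13 → extends → [1, 2, 4, 7, 13]
6 → replaces 7 → [1, 2, 4, 6, 13]
15 → extends → [1, 2, 4, 6, 13, 15]
18 → extends → [1, 2, 4, 6, 13, 15, 18]
16 → replaces 18 → [1, 2, 4, 6, 13, 15, 16]
5 → replaces 6 → [1, 2, 4, 5, 13, 15, 16]
11 → replaces 13 → [1, 2, 4, 5, 11, 15, 16]
10 → replaces 11 → [1, 2, 4, 5, 10, 15, 16]
3 → replaces 4 → [1, 2, 3, 5, 10, 15, 16]
12 → replaces 15 → [1, 2, 3, 5, 10, 12, 16]
9 → replaces 10 → [1, 2, 3, 5, 9, 12, 16]
8 → replaces 9 → [1, 2, 3, 5, 8, 12, 16]
Length 7; one witness is 1, 2, 4, 7, 13, 15, 18.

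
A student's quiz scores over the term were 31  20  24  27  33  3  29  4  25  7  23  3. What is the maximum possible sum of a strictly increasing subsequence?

104

Let S[i] be the best sum of a strictly increasing subsequence ending at i:
i:       1   2   3   4   5   6   7   8   9  10  11  12
a[i]:   31  20  24  27  33   3  29   4  25   7  23   3
S:      31  20  44  71 104   3 100   7  69  14  43   3
Maximum is 104 (e.g. 20 + 24 + 27 + 33).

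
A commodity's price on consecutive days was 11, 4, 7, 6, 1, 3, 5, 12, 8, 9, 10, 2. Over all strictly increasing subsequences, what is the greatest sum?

38

Let S[i] be the best sum of a strictly increasing subsequence ending at i:
i:      1  2  3  4  5  6  7  8  9 10 11 12
a[i]:  11  4  7  6  1  3  5 12  8  9 10  2
S:     11  4 11 10  1  4  9 23 19 28 38  3
Maximum is 38 (e.g. 4 + 7 + 8 + 9 + 10).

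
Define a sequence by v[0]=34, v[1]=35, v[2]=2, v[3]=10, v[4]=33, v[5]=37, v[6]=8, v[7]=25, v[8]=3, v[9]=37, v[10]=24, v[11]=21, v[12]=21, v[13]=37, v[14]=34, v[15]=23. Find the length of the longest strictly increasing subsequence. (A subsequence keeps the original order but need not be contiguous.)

Let dp[i] be the length of the longest such subsequence ending at index i:
i:      0  1  2  3  4  5  6  7  8  9 10 11 12 13 14 15
v[i]:  34 35  2 10 33 37  8 25  3 37 24 21 21 37 34 23
dp:     1  2  1  2  3  4  2  3  2  4  3  3  3  4  4  4
Maximum dp value is 4.

4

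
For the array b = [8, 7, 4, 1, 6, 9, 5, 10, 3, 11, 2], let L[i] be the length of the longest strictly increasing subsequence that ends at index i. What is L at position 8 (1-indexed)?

dp[i] = 1 + max{dp[j] : j<i, b[j]<b[i]} (or 1 if no such j):
i:      1  2  3  4  5  6  7  8  9 10 11
b[i]:   8  7  4  1  6  9  5 10  3 11  2
dp:     1  1  1  1  2  3  2  4  2  5  2
At index 8 the value is 4.

4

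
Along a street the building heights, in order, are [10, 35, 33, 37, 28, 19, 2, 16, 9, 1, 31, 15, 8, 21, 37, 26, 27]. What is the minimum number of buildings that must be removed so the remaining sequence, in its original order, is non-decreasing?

Fewest deletions = n − (longest non-decreasing subsequence).
Patience tails:
10 → extends → [10]
35 → extends → [10, 35]
33 → replaces 35 → [10, 33]
37 → extends → [10, 33, 37]
28 → replaces 33 → [10, 28, 37]
19 → replaces 28 → [10, 19, 37]
2 → replaces 10 → [2, 19, 37]
16 → replaces 19 → [2, 16, 37]
9 → replaces 16 → [2, 9, 37]
1 → replaces 2 → [1, 9, 37]
31 → replaces 37 → [1, 9, 31]
15 → replaces 31 → [1, 9, 15]
8 → replaces 9 → [1, 8, 15]
21 → extends → [1, 8, 15, 21]
37 → extends → [1, 8, 15, 21, 37]
26 → replaces 37 → [1, 8, 15, 21, 26]
27 → extends → [1, 8, 15, 21, 26, 27]
Longest non-decreasing subsequence has length 6, so deletions = 17 − 6 = 11.

11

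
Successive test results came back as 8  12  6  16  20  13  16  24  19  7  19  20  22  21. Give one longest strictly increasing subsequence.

8, 12, 13, 16, 19, 20, 22

Patience tails give the LIS length; then backtrack through the dp parents:
8 → extends → [8]
12 → extends → [8, 12]
6 → replaces 8 → [6, 12]
16 → extends → [6, 12, 16]
20 → extends → [6, 12, 16, 20]
13 → replaces 16 → [6, 12, 13, 20]
16 → replaces 20 → [6, 12, 13, 16]
24 → extends → [6, 12, 13, 16, 24]
19 → replaces 24 → [6, 12, 13, 16, 19]
7 → replaces 12 → [6, 7, 13, 16, 19]
19 → already a tail → [6, 7, 13, 16, 19]
20 → extends → [6, 7, 13, 16, 19, 20]
22 → extends → [6, 7, 13, 16, 19, 20, 22]
21 → replaces 22 → [6, 7, 13, 16, 19, 20, 21]
Length 7; one witness is 8, 12, 13, 16, 19, 20, 22.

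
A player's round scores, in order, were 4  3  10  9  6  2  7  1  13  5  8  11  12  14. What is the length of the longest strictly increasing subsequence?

Track the smallest tail for each achievable length (strict):
4 → extends → [4]
3 → replaces 4 → [3]
10 → extends → [3, 10]
9 → replaces 10 → [3, 9]
6 → replaces 9 → [3, 6]
2 → replaces 3 → [2, 6]
7 → extends → [2, 6, 7]
1 → replaces 2 → [1, 6, 7]
13 → extends → [1, 6, 7, 13]
5 → replaces 6 → [1, 5, 7, 13]
8 → replaces 13 → [1, 5, 7, 8]
11 → extends → [1, 5, 7, 8, 11]
12 → extends → [1, 5, 7, 8, 11, 12]
14 → extends → [1, 5, 7, 8, 11, 12, 14]
Seven tails, so the longest strictly increasing subsequence has length 7 (e.g. 4, 6, 7, 8, 11, 12, 14).

7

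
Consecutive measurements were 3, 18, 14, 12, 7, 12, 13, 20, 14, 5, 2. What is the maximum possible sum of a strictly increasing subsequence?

55

Let S[i] be the best sum of a strictly increasing subsequence ending at i:
i:      1  2  3  4  5  6  7  8  9 10 11
a[i]:   3 18 14 12  7 12 13 20 14  5  2
S:      3 21 17 15 10 22 35 55 49  8  2
Maximum is 55 (e.g. 3 + 7 + 12 + 13 + 20).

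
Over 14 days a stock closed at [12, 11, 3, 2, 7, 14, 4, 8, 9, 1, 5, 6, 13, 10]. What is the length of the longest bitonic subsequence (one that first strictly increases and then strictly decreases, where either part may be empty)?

6

inc[i] = longest strictly increasing subsequence ending at i; dec[i] = longest strictly decreasing subsequence starting at i:
i:      1  2  3  4  5  6  7  8  9 10 11 12 13 14
a[i]:  12 11  3  2  7 14  4  8  9  1  5  6 13 10
inc:    1  1  1  1  2  3  2  3  4  1  3  4  5  5
dec:    5  4  3  2  3  3  2  2  2  1  1  1  2  1
Best peak at i=13 (value 13): inc=5, dec=2, length 5+2−1 = 6.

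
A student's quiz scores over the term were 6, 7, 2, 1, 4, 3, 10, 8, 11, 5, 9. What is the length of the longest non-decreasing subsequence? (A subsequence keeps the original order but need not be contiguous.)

4

Track the smallest tail for each achievable length (allowing ties):
6 → extends → [6]
7 → extends → [6, 7]
2 → replaces 6 → [2, 7]
1 → replaces 2 → [1, 7]
4 → replaces 7 → [1, 4]
3 → replaces 4 → [1, 3]
10 → extends → [1, 3, 10]
8 → replaces 10 → [1, 3, 8]
11 → extends → [1, 3, 8, 11]
5 → replaces 8 → [1, 3, 5, 11]
9 → replaces 11 → [1, 3, 5, 9]
Four tails, so the longest non-decreasing subsequence has length 4 (e.g. 6, 7, 10, 11).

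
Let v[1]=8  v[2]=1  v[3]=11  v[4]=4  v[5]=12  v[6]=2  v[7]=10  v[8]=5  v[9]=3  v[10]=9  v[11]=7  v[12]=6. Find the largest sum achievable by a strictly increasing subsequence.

Let S[i] be the best sum of a strictly increasing subsequence ending at i:
i:      1  2  3  4  5  6  7  8  9 10 11 12
v[i]:   8  1 11  4 12  2 10  5  3  9  7  6
S:      8  1 19  5 31  3 18 10  6 19 17 16
Maximum is 31 (e.g. 8 + 11 + 12).

31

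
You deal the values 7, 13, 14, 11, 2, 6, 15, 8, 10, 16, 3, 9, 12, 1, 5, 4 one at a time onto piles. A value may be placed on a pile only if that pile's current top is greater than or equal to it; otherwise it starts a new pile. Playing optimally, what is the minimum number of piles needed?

Place each on the leftmost legal pile:
7 → new pile 1 (tops now [7])
13 → new pile 2 (tops now [7, 13])
14 → new pile 3 (tops now [7, 13, 14])
11 → pile 2 (tops now [7, 11, 14])
2 → pile 1 (tops now [2, 11, 14])
6 → pile 2 (tops now [2, 6, 14])
15 → new pile 4 (tops now [2, 6, 14, 15])
8 → pile 3 (tops now [2, 6, 8, 15])
10 → pile 4 (tops now [2, 6, 8, 10])
16 → new pile 5 (tops now [2, 6, 8, 10, 16])
3 → pile 2 (tops now [2, 3, 8, 10, 16])
9 → pile 4 (tops now [2, 3, 8, 9, 16])
12 → pile 5 (tops now [2, 3, 8, 9, 12])
1 → pile 1 (tops now [1, 3, 8, 9, 12])
5 → pile 3 (tops now [1, 3, 5, 9, 12])
4 → pile 3 (tops now [1, 3, 4, 9, 12])
Five piles.

5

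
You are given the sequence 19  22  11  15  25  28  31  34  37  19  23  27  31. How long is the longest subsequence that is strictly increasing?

Track the smallest tail for each achievable length (strict):
19 → extends → [19]
22 → extends → [19, 22]
11 → replaces 19 → [11, 22]
15 → replaces 22 → [11, 15]
25 → extends → [11, 15, 25]
28 → extends → [11, 15, 25, 28]
31 → extends → [11, 15, 25, 28, 31]
34 → extends → [11, 15, 25, 28, 31, 34]
37 → extends → [11, 15, 25, 28, 31, 34, 37]
19 → replaces 25 → [11, 15, 19, 28, 31, 34, 37]
23 → replaces 28 → [11, 15, 19, 23, 31, 34, 37]
27 → replaces 31 → [11, 15, 19, 23, 27, 34, 37]
31 → replaces 34 → [11, 15, 19, 23, 27, 31, 37]
Seven tails, so the longest strictly increasing subsequence has length 7 (e.g. 19, 22, 25, 28, 31, 34, 37).

7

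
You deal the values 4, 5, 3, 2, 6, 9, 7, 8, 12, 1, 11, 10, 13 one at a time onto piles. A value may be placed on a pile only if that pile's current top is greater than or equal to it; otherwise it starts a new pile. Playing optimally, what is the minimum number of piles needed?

Place each on the leftmost legal pile:
4 → new pile 1 (tops now [4])
5 → new pile 2 (tops now [4, 5])
3 → pile 1 (tops now [3, 5])
2 → pile 1 (tops now [2, 5])
6 → new pile 3 (tops now [2, 5, 6])
9 → new pile 4 (tops now [2, 5, 6, 9])
7 → pile 4 (tops now [2, 5, 6, 7])
8 → new pile 5 (tops now [2, 5, 6, 7, 8])
12 → new pile 6 (tops now [2, 5, 6, 7, 8, 12])
1 → pile 1 (tops now [1, 5, 6, 7, 8, 12])
11 → pile 6 (tops now [1, 5, 6, 7, 8, 11])
10 → pile 6 (tops now [1, 5, 6, 7, 8, 10])
13 → new pile 7 (tops now [1, 5, 6, 7, 8, 10, 13])
Seven piles.

7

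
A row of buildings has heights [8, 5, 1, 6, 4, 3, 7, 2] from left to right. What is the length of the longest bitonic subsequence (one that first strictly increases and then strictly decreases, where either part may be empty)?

inc[i] = longest strictly increasing subsequence ending at i; dec[i] = longest strictly decreasing subsequence starting at i:
i:     1 2 3 4 5 6 7 8
a[i]:  8 5 1 6 4 3 7 2
inc:   1 1 1 2 2 2 3 2
dec:   5 4 1 4 3 2 2 1
Best peak at i=1 (value 8): inc=1, dec=5, length 1+5−1 = 5.

5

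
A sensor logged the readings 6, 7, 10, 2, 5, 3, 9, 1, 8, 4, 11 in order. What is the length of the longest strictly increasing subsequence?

Track the smallest tail for each achievable length (strict):
6 → extends → [6]
7 → extends → [6, 7]
10 → extends → [6, 7, 10]
2 → replaces 6 → [2, 7, 10]
5 → replaces 7 → [2, 5, 10]
3 → replaces 5 → [2, 3, 10]
9 → replaces 10 → [2, 3, 9]
1 → replaces 2 → [1, 3, 9]
8 → replaces 9 → [1, 3, 8]
4 → replaces 8 → [1, 3, 4]
11 → extends → [1, 3, 4, 11]
Four tails, so the longest strictly increasing subsequence has length 4 (e.g. 6, 7, 10, 11).

4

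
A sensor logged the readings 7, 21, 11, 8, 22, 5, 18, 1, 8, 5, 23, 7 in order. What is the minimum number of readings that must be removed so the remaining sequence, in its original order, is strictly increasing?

8

Fewest deletions = n − (longest strictly increasing subsequence).
i:      1  2  3  4  5  6  7  8  9 10 11 12
a[i]:   7 21 11  8 22  5 18  1  8  5 23  7
dp:     1  2  2  2  3  1  3  1  2  2  4  3
max dp = 4, so deletions = 12 − 4 = 8.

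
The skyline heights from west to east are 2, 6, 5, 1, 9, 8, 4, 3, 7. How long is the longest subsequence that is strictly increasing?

3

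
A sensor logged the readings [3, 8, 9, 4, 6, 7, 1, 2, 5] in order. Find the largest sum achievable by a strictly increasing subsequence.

Let S[i] be the best sum of a strictly increasing subsequence ending at i:
i:      1  2  3  4  5  6  7  8  9
a[i]:   3  8  9  4  6  7  1  2  5
S:      3 11 20  7 13 20  1  3 12
Maximum is 20 (e.g. 3 + 8 + 9).

20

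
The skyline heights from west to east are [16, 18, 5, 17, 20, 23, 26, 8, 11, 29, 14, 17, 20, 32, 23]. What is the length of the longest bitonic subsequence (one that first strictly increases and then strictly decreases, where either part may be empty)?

inc[i] = longest strictly increasing subsequence ending at i; dec[i] = longest strictly decreasing subsequence starting at i:
i:      1  2  3  4  5  6  7  8  9 10 11 12 13 14 15
a[i]:  16 18  5 17 20 23 26  8 11 29 14 17 20 32 23
inc:    1  2  1  2  3  4  5  2  3  6  4  5  6  7  7
dec:    2  3  1  2  2  2  2  1  1  2  1  1  1  2  1
Best peak at i=14 (value 32): inc=7, dec=2, length 7+2−1 = 8.

8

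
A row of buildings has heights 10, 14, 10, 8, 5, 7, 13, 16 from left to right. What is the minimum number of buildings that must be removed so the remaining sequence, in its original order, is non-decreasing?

4

Fewest deletions = n − (longest non-decreasing subsequence).
i:      1  2  3  4  5  6  7  8
a[i]:  10 14 10  8  5  7 13 16
dp:     1  2  2  1  1  2  3  4
max dp = 4, so deletions = 8 − 4 = 4.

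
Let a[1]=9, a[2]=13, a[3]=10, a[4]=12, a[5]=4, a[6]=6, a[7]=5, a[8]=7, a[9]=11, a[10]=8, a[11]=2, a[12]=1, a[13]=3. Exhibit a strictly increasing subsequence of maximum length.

Patience tails give the LIS length; then backtrack through the dp parents:
9 → extends → [9]
13 → extends → [9, 13]
10 → replaces 13 → [9, 10]
12 → extends → [9, 10, 12]
4 → replaces 9 → [4, 10, 12]
6 → replaces 10 → [4, 6, 12]
5 → replaces 6 → [4, 5, 12]
7 → replaces 12 → [4, 5, 7]
11 → extends → [4, 5, 7, 11]
8 → replaces 11 → [4, 5, 7, 8]
2 → replaces 4 → [2, 5, 7, 8]
1 → replaces 2 → [1, 5, 7, 8]
3 → replaces 5 → [1, 3, 7, 8]
Length 4; one witness is 4, 6, 7, 11.

4, 6, 7, 11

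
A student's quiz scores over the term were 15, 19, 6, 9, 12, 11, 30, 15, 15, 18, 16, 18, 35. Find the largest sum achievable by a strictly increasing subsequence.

Let S[i] be the best sum of a strictly increasing subsequence ending at i:
i:       1   2   3   4   5   6   7   8   9  10  11  12  13
a[i]:   15  19   6   9  12  11  30  15  15  18  16  18  35
S:      15  34   6  15  27  26  64  42  42  60  58  76 111
Maximum is 111 (e.g. 6 + 9 + 12 + 15 + 16 + 18 + 35).

111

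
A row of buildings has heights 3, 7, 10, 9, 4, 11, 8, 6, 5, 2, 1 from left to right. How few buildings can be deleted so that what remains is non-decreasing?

7

Fewest deletions = n − (longest non-decreasing subsequence).
i:      1  2  3  4  5  6  7  8  9 10 11
a[i]:   3  7 10  9  4 11  8  6  5  2  1
dp:     1  2  3  3  2  4  3  3  3  1  1
max dp = 4, so deletions = 11 − 4 = 7.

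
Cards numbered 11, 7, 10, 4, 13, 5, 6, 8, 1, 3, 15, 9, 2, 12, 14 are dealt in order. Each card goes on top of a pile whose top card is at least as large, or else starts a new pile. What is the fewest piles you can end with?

7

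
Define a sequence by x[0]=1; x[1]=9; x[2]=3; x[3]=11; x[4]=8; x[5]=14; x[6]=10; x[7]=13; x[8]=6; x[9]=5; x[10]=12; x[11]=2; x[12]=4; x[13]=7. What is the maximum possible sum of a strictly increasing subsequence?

35

Let S[i] be the best sum of a strictly increasing subsequence ending at i:
i:      0  1  2  3  4  5  6  7  8  9 10 11 12 13
x[i]:   1  9  3 11  8 14 10 13  6  5 12  2  4  7
S:      1 10  4 21 12 35 22 35 10  9 34  3  8 17
Maximum is 35 (e.g. 1 + 9 + 11 + 14).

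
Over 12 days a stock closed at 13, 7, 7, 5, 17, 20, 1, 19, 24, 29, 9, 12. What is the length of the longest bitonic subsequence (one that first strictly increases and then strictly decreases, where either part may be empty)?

inc[i] = longest strictly increasing subsequence ending at i; dec[i] = longest strictly decreasing subsequence starting at i:
i:      1  2  3  4  5  6  7  8  9 10 11 12
a[i]:  13  7  7  5 17 20  1 19 24 29  9 12
inc:    1  1  1  1  2  3  1  3  4  5  2  3
dec:    4  3  3  2  2  3  1  2  2  2  1  1
Best peak at i=10 (value 29): inc=5, dec=2, length 5+2−1 = 6.

6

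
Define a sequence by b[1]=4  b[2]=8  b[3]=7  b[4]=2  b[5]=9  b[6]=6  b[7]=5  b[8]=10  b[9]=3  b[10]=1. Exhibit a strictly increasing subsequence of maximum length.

Patience tails give the LIS length; then backtrack through the dp parents:
4 → extends → [4]
8 → extends → [4, 8]
7 → replaces 8 → [4, 7]
2 → replaces 4 → [2, 7]
9 → extends → [2, 7, 9]
6 → replaces 7 → [2, 6, 9]
5 → replaces 6 → [2, 5, 9]
10 → extends → [2, 5, 9, 10]
3 → replaces 5 → [2, 3, 9, 10]
1 → replaces 2 → [1, 3, 9, 10]
Length 4; one witness is 4, 8, 9, 10.

4, 8, 9, 10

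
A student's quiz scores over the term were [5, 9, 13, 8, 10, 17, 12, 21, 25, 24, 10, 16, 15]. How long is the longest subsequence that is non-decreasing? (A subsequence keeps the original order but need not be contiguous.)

Track the smallest tail for each achievable length (allowing ties):
5 → extends → [5]
9 → extends → [5, 9]
13 → extends → [5, 9, 13]
8 → replaces 9 → [5, 8, 13]
10 → replaces 13 → [5, 8, 10]
17 → extends → [5, 8, 10, 17]
12 → replaces 17 → [5, 8, 10, 12]
21 → extends → [5, 8, 10, 12, 21]
25 → extends → [5, 8, 10, 12, 21, 25]
24 → replaces 25 → [5, 8, 10, 12, 21, 24]
10 → replaces 12 → [5, 8, 10, 10, 21, 24]
16 → replaces 21 → [5, 8, 10, 10, 16, 24]
15 → replaces 16 → [5, 8, 10, 10, 15, 24]
Six tails, so the longest non-decreasing subsequence has length 6 (e.g. 5, 9, 13, 17, 21, 25).

6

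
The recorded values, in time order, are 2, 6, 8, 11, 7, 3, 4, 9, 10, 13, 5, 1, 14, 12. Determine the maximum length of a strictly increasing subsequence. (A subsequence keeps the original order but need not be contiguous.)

7

Track the smallest tail for each achievable length (strict):
2 → extends → [2]
6 → extends → [2, 6]
8 → extends → [2, 6, 8]
11 → extends → [2, 6, 8, 11]
7 → replaces 8 → [2, 6, 7, 11]
3 → replaces 6 → [2, 3, 7, 11]
4 → replaces 7 → [2, 3, 4, 11]
9 → replaces 11 → [2, 3, 4, 9]
10 → extends → [2, 3, 4, 9, 10]
13 → extends → [2, 3, 4, 9, 10, 13]
5 → replaces 9 → [2, 3, 4, 5, 10, 13]
1 → replaces 2 → [1, 3, 4, 5, 10, 13]
14 → extends → [1, 3, 4, 5, 10, 13, 14]
12 → replaces 13 → [1, 3, 4, 5, 10, 12, 14]
Seven tails, so the longest strictly increasing subsequence has length 7 (e.g. 2, 6, 8, 9, 10, 13, 14).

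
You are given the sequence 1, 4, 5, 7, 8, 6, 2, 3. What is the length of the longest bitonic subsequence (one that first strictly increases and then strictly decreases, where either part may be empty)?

7

inc[i] = longest strictly increasing subsequence ending at i; dec[i] = longest strictly decreasing subsequence starting at i:
i:     1 2 3 4 5 6 7 8
a[i]:  1 4 5 7 8 6 2 3
inc:   1 2 3 4 5 4 2 3
dec:   1 2 2 3 3 2 1 1
Best peak at i=5 (value 8): inc=5, dec=3, length 5+3−1 = 7.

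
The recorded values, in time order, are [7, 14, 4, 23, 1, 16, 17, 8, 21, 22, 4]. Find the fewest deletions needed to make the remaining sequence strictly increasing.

Fewest deletions = n − (longest strictly increasing subsequence).
Patience tails:
7 → extends → [7]
14 → extends → [7, 14]
4 → replaces 7 → [4, 14]
23 → extends → [4, 14, 23]
1 → replaces 4 → [1, 14, 23]
16 → replaces 23 → [1, 14, 16]
17 → extends → [1, 14, 16, 17]
8 → replaces 14 → [1, 8, 16, 17]
21 → extends → [1, 8, 16, 17, 21]
22 → extends → [1, 8, 16, 17, 21, 22]
4 → replaces 8 → [1, 4, 16, 17, 21, 22]
Longest strictly increasing subsequence has length 6, so deletions = 11 − 6 = 5.

5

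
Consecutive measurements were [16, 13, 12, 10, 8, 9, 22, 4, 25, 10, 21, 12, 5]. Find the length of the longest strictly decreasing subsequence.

Let dp[i] be the longest strictly decreasing subsequence ending at i:
i:      1  2  3  4  5  6  7  8  9 10 11 12 13
a[i]:  16 13 12 10  8  9 22  4 25 10 21 12  5
dp:     1  2  3  4  5  5  1  6  1  4  2  3  6
Maximum is 6.

6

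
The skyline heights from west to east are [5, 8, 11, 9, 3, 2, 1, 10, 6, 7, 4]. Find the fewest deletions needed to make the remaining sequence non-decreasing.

Fewest deletions = n − (longest non-decreasing subsequence).
i:      1  2  3  4  5  6  7  8  9 10 11
a[i]:   5  8 11  9  3  2  1 10  6  7  4
dp:     1  2  3  3  1  1  1  4  2  3  2
max dp = 4, so deletions = 11 − 4 = 7.

7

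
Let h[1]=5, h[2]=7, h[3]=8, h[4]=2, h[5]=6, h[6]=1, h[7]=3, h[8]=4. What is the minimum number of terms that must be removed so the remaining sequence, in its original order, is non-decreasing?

5

Fewest deletions = n − (longest non-decreasing subsequence).
Patience tails:
5 → extends → [5]
7 → extends → [5, 7]
8 → extends → [5, 7, 8]
2 → replaces 5 → [2, 7, 8]
6 → replaces 7 → [2, 6, 8]
1 → replaces 2 → [1, 6, 8]
3 → replaces 6 → [1, 3, 8]
4 → replaces 8 → [1, 3, 4]
Longest non-decreasing subsequence has length 3, so deletions = 8 − 3 = 5.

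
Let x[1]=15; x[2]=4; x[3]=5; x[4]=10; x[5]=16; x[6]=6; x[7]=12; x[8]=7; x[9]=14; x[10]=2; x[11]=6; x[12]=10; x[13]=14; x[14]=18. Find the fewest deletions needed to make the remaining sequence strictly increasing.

Fewest deletions = n − (longest strictly increasing subsequence).
Patience tails:
15 → extends → [15]
4 → replaces 15 → [4]
5 → extends → [4, 5]
10 → extends → [4, 5, 10]
16 → extends → [4, 5, 10, 16]
6 → replaces 10 → [4, 5, 6, 16]
12 → replaces 16 → [4, 5, 6, 12]
7 → replaces 12 → [4, 5, 6, 7]
14 → extends → [4, 5, 6, 7, 14]
2 → replaces 4 → [2, 5, 6, 7, 14]
6 → already a tail → [2, 5, 6, 7, 14]
10 → replaces 14 → [2, 5, 6, 7, 10]
14 → extends → [2, 5, 6, 7, 10, 14]
18 → extends → [2, 5, 6, 7, 10, 14, 18]
Longest strictly increasing subsequence has length 7, so deletions = 14 − 7 = 7.

7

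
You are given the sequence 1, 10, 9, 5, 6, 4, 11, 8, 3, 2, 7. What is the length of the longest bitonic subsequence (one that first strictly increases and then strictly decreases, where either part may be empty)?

inc[i] = longest strictly increasing subsequence ending at i; dec[i] = longest strictly decreasing subsequence starting at i:
i:      1  2  3  4  5  6  7  8  9 10 11
a[i]:   1 10  9  5  6  4 11  8  3  2  7
inc:    1  2  2  2  3  2  4  4  2  2  4
dec:    1  6  5  4  4  3  4  3  2  1  1
Best peak at i=2 (value 10): inc=2, dec=6, length 2+6−1 = 7.

7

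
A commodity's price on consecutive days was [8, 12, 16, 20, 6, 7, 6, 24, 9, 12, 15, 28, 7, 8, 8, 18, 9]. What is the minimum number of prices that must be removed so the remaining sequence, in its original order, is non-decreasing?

11

Fewest deletions = n − (longest non-decreasing subsequence).
i:      1  2  3  4  5  6  7  8  9 10 11 12 13 14 15 16 17
a[i]:   8 12 16 20  6  7  6 24  9 12 15 28  7  8  8 18  9
dp:     1  2  3  4  1  2  2  5  3  4  5  6  3  4  5  6  6
max dp = 6, so deletions = 17 − 6 = 11.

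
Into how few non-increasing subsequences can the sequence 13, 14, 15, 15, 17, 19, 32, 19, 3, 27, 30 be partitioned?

Place each on the leftmost legal pile:
13 → new pile 1 (tops now [13])
14 → new pile 2 (tops now [13, 14])
15 → new pile 3 (tops now [13, 14, 15])
15 → pile 3 (tops now [13, 14, 15])
17 → new pile 4 (tops now [13, 14, 15, 17])
19 → new pile 5 (tops now [13, 14, 15, 17, 19])
32 → new pile 6 (tops now [13, 14, 15, 17, 19, 32])
19 → pile 5 (tops now [13, 14, 15, 17, 19, 32])
3 → pile 1 (tops now [3, 14, 15, 17, 19, 32])
27 → pile 6 (tops now [3, 14, 15, 17, 19, 27])
30 → new pile 7 (tops now [3, 14, 15, 17, 19, 27, 30])
Seven piles.

7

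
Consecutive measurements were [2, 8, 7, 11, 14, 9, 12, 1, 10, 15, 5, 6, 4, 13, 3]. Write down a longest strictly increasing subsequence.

Patience tails give the LIS length; then backtrack through the dp parents:
2 → extends → [2]
8 → extends → [2, 8]
7 → replaces 8 → [2, 7]
11 → extends → [2, 7, 11]
14 → extends → [2, 7, 11, 14]
9 → replaces 11 → [2, 7, 9, 14]
12 → replaces 14 → [2, 7, 9, 12]
1 → replaces 2 → [1, 7, 9, 12]
10 → replaces 12 → [1, 7, 9, 10]
15 → extends → [1, 7, 9, 10, 15]
5 → replaces 7 → [1, 5, 9, 10, 15]
6 → replaces 9 → [1, 5, 6, 10, 15]
4 → replaces 5 → [1, 4, 6, 10, 15]
13 → replaces 15 → [1, 4, 6, 10, 13]
3 → replaces 4 → [1, 3, 6, 10, 13]
Length 5; one witness is 2, 8, 11, 14, 15.

2, 8, 11, 14, 15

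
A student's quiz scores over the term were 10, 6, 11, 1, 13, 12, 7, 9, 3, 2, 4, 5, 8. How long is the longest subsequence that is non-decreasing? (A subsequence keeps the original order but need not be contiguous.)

Let dp[i] be the length of the longest such subsequence ending at index i:
i:      1  2  3  4  5  6  7  8  9 10 11 12 13
a[i]:  10  6 11  1 13 12  7  9  3  2  4  5  8
dp:     1  1  2  1  3  3  2  3  2  2  3  4  5
Maximum dp value is 5.

5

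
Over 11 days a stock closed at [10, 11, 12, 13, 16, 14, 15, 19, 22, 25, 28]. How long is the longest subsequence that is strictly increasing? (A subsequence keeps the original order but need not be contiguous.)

10

Track the smallest tail for each achievable length (strict):
10 → extends → [10]
11 → extends → [10, 11]
12 → extends → [10, 11, 12]
13 → extends → [10, 11, 12, 13]
16 → extends → [10, 11, 12, 13, 16]
14 → replaces 16 → [10, 11, 12, 13, 14]
15 → extends → [10, 11, 12, 13, 14, 15]
19 → extends → [10, 11, 12, 13, 14, 15, 19]
22 → extends → [10, 11, 12, 13, 14, 15, 19, 22]
25 → extends → [10, 11, 12, 13, 14, 15, 19, 22, 25]
28 → extends → [10, 11, 12, 13, 14, 15, 19, 22, 25, 28]
Ten tails, so the longest strictly increasing subsequence has length 10 (e.g. 10, 11, 12, 13, 14, 15, 19, 22, 25, 28).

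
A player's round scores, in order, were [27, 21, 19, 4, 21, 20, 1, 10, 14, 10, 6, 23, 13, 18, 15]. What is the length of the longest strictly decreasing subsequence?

6

Negate each value so 'decreasing' becomes 'increasing', then run patience tails on the negated sequence:
-27 → extends → [-27]
-21 → extends → [-27, -21]
-19 → extends → [-27, -21, -19]
-4 → extends → [-27, -21, -19, -4]
-21 → already a tail → [-27, -21, -19, -4]
-20 → replaces -19 → [-27, -21, -20, -4]
-1 → extends → [-27, -21, -20, -4, -1]
-10 → replaces -4 → [-27, -21, -20, -10, -1]
-14 → replaces -10 → [-27, -21, -20, -14, -1]
-10 → replaces -1 → [-27, -21, -20, -14, -10]
-6 → extends → [-27, -21, -20, -14, -10, -6]
-23 → replaces -21 → [-27, -23, -20, -14, -10, -6]
-13 → replaces -10 → [-27, -23, -20, -14, -13, -6]
-18 → replaces -14 → [-27, -23, -20, -18, -13, -6]
-15 → replaces -13 → [-27, -23, -20, -18, -15, -6]
Six tails, so the longest strictly decreasing subsequence of the original has length 6.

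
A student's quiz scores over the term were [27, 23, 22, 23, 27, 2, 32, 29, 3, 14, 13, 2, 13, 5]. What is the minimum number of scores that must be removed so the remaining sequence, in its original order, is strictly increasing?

10

Fewest deletions = n − (longest strictly increasing subsequence).
i:      1  2  3  4  5  6  7  8  9 10 11 12 13 14
a[i]:  27 23 22 23 27  2 32 29  3 14 13  2 13  5
dp:     1  1  1  2  3  1  4  4  2  3  3  1  3  3
max dp = 4, so deletions = 14 − 4 = 10.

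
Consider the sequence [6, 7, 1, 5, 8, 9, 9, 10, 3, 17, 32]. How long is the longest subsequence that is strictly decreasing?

3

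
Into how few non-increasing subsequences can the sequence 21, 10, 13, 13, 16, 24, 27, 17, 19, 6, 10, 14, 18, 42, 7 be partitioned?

6

The minimum number of non-increasing subsequences covering a sequence equals the length of its longest strictly increasing subsequence.
LIS length is 6 (e.g. 10, 13, 16, 24, 27, 42), so 6 piles are needed.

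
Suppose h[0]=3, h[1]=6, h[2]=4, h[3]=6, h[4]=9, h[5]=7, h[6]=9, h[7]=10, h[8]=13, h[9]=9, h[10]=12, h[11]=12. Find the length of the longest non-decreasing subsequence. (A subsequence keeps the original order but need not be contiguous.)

Let dp[i] be the length of the longest such subsequence ending at index i:
i:      0  1  2  3  4  5  6  7  8  9 10 11
h[i]:   3  6  4  6  9  7  9 10 13  9 12 12
dp:     1  2  2  3  4  4  5  6  7  6  7  8
Maximum dp value is 8.

8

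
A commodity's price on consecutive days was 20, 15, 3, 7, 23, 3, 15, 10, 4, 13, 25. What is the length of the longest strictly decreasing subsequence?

Let dp[i] be the longest strictly decreasing subsequence ending at i:
i:      1  2  3  4  5  6  7  8  9 10 11
a[i]:  20 15  3  7 23  3 15 10  4 13 25
dp:     1  2  3  3  1  4  2  3  4  3  1
Maximum is 4.

4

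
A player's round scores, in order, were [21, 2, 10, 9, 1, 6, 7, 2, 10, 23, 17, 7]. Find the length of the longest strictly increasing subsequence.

5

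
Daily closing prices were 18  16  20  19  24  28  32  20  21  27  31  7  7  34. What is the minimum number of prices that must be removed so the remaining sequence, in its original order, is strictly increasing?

7

Fewest deletions = n − (longest strictly increasing subsequence).
Patience tails:
18 → extends → [18]
16 → replaces 18 → [16]
20 → extends → [16, 20]
19 → replaces 20 → [16, 19]
24 → extends → [16, 19, 24]
28 → extends → [16, 19, 24, 28]
32 → extends → [16, 19, 24, 28, 32]
20 → replaces 24 → [16, 19, 20, 28, 32]
21 → replaces 28 → [16, 19, 20, 21, 32]
27 → replaces 32 → [16, 19, 20, 21, 27]
31 → extends → [16, 19, 20, 21, 27, 31]
7 → replaces 16 → [7, 19, 20, 21, 27, 31]
7 → already a tail → [7, 19, 20, 21, 27, 31]
34 → extends → [7, 19, 20, 21, 27, 31, 34]
Longest strictly increasing subsequence has length 7, so deletions = 14 − 7 = 7.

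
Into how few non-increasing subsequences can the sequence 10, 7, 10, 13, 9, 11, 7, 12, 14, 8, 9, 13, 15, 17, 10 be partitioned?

7

The minimum number of non-increasing subsequences covering a sequence equals the length of its longest strictly increasing subsequence.
LIS length is 7 (e.g. 7, 10, 11, 12, 14, 15, 17), so 7 piles are needed.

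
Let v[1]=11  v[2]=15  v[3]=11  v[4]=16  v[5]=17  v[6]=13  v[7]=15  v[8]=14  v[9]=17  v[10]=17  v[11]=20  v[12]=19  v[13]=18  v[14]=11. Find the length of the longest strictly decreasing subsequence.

4

Let dp[i] be the longest strictly decreasing subsequence ending at i:
i:      1  2  3  4  5  6  7  8  9 10 11 12 13 14
v[i]:  11 15 11 16 17 13 15 14 17 17 20 19 18 11
dp:     1  1  2  1  1  2  2  3  1  1  1  2  3  4
Maximum is 4.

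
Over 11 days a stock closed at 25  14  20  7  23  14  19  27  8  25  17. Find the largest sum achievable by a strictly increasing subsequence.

Let S[i] be the best sum of a strictly increasing subsequence ending at i:
i:      1  2  3  4  5  6  7  8  9 10 11
a[i]:  25 14 20  7 23 14 19 27  8 25 17
S:     25 14 34  7 57 21 40 84 15 82 38
Maximum is 84 (e.g. 14 + 20 + 23 + 27).

84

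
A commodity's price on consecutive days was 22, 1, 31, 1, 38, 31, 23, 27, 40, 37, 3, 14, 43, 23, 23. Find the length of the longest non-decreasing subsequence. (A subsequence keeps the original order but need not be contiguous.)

6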